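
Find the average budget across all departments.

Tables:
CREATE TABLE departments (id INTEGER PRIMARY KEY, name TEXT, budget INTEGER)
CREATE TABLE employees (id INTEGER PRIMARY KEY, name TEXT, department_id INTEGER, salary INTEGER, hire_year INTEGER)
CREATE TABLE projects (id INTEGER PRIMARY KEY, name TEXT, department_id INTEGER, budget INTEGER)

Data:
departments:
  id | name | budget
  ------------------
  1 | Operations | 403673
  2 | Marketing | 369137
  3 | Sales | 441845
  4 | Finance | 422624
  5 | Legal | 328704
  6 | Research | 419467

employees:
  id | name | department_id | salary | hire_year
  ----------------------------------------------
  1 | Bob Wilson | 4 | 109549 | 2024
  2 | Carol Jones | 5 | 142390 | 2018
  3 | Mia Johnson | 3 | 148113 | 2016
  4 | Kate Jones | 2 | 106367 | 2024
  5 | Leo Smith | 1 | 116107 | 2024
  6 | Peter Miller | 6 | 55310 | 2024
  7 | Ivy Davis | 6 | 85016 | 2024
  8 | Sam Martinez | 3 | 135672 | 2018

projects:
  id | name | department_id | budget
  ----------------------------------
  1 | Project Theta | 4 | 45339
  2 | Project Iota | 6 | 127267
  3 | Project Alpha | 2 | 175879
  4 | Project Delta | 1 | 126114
SELECT AVG(budget) FROM departments

Execution result:
397575.00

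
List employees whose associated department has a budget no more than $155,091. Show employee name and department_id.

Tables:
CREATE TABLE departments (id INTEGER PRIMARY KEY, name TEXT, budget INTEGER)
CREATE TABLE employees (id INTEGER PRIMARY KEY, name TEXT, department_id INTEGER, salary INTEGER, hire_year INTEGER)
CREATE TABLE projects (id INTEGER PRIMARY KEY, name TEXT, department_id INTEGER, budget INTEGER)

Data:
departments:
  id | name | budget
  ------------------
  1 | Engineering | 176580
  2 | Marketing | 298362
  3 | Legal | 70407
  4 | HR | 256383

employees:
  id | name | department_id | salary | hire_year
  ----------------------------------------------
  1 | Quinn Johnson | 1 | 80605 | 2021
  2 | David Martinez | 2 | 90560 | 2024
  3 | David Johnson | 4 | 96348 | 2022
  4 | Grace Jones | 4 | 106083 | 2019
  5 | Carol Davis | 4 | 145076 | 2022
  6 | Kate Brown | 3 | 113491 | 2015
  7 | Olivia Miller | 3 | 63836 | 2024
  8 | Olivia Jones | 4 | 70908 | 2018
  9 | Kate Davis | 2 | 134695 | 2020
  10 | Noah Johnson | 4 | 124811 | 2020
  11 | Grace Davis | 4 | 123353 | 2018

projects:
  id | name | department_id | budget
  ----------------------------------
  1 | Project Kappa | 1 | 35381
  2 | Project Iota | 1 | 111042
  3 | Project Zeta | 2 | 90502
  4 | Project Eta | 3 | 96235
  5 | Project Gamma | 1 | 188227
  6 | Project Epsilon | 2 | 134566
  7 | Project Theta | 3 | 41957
SELECT name, department_id FROM employees WHERE department_id IN (SELECT id FROM departments WHERE budget <= 155091)

Execution result:
name | department_id
Kate Brown | 3
Olivia Miller | 3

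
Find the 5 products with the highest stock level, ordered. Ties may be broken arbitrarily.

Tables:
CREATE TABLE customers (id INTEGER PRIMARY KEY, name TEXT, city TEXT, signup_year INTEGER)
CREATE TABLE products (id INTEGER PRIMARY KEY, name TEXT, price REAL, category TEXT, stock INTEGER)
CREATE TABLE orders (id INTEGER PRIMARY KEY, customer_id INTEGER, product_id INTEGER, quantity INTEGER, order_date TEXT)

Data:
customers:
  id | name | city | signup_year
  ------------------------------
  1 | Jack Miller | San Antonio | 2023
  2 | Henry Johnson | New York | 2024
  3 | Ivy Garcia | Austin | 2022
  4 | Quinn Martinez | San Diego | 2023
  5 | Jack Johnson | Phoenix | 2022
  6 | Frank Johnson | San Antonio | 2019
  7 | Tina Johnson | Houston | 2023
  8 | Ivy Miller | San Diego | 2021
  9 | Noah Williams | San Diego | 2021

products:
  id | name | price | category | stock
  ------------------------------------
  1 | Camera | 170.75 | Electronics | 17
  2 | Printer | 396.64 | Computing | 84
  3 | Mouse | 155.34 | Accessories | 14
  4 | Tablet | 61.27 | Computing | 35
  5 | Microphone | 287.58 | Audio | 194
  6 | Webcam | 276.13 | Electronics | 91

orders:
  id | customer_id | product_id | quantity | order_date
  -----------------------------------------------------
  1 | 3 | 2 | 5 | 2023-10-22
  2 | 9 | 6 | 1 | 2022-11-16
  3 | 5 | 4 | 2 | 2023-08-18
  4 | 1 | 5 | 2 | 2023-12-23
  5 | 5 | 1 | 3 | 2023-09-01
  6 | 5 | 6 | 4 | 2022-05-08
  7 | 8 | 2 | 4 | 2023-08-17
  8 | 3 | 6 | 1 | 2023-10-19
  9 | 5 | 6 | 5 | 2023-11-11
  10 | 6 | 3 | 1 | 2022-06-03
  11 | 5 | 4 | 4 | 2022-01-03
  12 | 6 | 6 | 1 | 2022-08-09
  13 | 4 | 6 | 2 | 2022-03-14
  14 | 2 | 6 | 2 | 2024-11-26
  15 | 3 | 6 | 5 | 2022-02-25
SELECT name, stock FROM products ORDER BY stock DESC LIMIT 5

Execution result:
name | stock
Microphone | 194
Webcam | 91
Printer | 84
Tablet | 35
Camera | 17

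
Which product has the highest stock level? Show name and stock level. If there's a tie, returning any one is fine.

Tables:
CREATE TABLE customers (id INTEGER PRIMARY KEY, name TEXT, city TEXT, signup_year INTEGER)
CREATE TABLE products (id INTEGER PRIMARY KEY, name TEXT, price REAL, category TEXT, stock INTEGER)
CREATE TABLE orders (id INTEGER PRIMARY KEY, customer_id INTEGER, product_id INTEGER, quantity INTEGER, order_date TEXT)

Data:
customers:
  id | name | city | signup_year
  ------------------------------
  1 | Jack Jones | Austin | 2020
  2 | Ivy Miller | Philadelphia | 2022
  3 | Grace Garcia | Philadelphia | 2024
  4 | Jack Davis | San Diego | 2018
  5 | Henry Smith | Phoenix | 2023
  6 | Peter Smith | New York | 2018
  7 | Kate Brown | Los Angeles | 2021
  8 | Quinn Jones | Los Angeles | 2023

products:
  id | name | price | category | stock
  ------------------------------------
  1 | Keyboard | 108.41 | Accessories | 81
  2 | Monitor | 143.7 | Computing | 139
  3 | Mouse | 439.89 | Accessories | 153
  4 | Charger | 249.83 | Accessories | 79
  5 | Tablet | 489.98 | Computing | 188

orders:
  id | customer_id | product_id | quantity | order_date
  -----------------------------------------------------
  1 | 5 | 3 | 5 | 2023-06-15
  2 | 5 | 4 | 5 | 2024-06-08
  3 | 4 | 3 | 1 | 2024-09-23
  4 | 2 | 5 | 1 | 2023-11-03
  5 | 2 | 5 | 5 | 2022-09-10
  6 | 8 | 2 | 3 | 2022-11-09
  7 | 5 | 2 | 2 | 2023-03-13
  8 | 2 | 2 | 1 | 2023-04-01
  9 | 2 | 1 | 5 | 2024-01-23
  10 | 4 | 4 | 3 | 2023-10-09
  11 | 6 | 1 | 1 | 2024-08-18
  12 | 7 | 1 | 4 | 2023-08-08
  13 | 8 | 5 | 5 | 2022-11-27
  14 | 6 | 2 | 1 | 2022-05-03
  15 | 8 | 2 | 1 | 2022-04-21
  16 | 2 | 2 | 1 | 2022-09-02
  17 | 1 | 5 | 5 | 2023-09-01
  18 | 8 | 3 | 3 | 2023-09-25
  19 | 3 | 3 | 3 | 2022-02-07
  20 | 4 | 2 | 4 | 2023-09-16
SELECT name, stock FROM products ORDER BY stock DESC LIMIT 1

Execution result:
name | stock
Tablet | 188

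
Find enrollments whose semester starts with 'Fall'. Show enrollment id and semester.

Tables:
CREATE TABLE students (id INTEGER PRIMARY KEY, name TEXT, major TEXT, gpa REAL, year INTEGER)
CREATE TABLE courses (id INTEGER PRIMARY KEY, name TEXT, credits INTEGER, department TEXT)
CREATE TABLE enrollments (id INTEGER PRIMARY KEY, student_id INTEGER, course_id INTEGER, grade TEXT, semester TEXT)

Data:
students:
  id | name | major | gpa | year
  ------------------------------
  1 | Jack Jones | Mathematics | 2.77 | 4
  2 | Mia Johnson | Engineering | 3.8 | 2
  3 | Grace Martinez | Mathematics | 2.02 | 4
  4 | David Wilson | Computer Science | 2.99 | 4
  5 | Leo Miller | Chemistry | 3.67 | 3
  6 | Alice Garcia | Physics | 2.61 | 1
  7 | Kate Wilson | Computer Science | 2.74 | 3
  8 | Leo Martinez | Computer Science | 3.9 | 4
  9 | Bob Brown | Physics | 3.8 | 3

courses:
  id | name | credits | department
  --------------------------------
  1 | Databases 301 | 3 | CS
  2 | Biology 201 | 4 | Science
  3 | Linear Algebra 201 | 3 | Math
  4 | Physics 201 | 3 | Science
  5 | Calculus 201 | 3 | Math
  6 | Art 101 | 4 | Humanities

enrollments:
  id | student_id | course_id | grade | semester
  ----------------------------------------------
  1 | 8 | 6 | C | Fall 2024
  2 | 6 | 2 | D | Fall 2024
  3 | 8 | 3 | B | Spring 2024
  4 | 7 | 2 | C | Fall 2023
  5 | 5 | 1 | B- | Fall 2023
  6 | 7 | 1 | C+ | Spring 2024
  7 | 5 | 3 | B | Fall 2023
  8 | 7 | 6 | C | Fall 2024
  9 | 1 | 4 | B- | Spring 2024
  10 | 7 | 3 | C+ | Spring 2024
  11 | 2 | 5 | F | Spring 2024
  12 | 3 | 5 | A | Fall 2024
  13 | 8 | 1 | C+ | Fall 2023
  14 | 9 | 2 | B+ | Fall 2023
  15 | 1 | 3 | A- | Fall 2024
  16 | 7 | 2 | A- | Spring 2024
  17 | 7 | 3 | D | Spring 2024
SELECT id, semester FROM enrollments WHERE semester LIKE 'Fall%'

Execution result:
id | semester
1 | Fall 2024
2 | Fall 2024
4 | Fall 2023
5 | Fall 2023
7 | Fall 2023
8 | Fall 2024
12 | Fall 2024
13 | Fall 2023
14 | Fall 2023
15 | Fall 2024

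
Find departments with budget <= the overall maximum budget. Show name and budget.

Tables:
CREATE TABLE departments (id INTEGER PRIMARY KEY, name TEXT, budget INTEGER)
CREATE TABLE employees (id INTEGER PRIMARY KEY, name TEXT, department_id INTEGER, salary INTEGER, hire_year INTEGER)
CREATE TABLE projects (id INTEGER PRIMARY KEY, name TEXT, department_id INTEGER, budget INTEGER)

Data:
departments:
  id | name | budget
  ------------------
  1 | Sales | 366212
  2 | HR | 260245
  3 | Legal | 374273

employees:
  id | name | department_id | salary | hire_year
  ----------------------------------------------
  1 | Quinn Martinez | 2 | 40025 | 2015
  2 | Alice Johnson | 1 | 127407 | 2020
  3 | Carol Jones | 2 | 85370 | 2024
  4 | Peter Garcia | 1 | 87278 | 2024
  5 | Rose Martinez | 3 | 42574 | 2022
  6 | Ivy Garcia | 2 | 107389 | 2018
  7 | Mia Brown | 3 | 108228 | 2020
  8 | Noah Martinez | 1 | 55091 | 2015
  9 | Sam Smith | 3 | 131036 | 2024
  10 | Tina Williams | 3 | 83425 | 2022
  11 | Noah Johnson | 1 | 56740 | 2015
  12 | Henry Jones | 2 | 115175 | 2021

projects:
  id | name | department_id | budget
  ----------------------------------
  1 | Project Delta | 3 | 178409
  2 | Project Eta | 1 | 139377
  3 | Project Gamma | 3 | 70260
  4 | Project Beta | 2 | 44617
SELECT name, budget FROM departments WHERE budget <= (SELECT MAX(budget) FROM departments)

Execution result:
name | budget
Sales | 366212
HR | 260245
Legal | 374273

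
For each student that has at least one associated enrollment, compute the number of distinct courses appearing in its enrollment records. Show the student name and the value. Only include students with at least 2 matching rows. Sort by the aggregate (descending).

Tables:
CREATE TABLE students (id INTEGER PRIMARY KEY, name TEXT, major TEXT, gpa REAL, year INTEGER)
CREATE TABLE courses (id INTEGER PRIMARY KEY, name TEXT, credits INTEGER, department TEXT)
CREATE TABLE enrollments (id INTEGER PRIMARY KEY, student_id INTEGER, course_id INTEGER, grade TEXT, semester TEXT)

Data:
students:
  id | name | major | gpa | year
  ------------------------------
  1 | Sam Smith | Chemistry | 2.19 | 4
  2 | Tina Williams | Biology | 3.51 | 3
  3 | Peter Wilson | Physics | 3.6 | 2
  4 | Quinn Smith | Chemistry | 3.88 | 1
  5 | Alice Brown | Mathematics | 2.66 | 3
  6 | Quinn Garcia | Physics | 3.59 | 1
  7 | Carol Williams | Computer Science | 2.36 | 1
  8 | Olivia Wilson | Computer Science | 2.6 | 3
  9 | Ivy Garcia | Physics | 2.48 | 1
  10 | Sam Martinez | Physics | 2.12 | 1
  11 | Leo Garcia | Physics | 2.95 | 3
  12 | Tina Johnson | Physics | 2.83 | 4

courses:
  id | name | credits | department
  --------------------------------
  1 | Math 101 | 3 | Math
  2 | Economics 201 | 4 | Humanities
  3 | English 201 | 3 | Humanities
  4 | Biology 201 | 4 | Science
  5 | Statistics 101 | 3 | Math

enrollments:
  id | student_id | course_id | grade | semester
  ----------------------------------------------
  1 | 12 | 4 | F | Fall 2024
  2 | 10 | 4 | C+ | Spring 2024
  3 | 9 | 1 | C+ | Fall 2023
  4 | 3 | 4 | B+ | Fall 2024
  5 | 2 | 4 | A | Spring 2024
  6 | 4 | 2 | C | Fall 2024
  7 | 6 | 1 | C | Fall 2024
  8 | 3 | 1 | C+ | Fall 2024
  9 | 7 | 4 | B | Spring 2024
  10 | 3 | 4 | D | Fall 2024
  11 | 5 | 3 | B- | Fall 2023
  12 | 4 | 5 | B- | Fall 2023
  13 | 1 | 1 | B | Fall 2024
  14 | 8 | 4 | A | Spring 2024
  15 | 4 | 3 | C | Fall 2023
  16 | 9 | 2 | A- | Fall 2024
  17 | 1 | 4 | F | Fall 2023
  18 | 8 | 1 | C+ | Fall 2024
SELECT p.name, COUNT(DISTINCT c.course_id) AS distinct_course_count FROM enrollments c JOIN students p ON c.student_id = p.id GROUP BY p.id, p.name HAVING COUNT(*) >= 2 ORDER BY distinct_course_count DESC

Execution result:
name | distinct_course_count
Quinn Smith | 3
Sam Smith | 2
Peter Wilson | 2
Olivia Wilson | 2
Ivy Garcia | 2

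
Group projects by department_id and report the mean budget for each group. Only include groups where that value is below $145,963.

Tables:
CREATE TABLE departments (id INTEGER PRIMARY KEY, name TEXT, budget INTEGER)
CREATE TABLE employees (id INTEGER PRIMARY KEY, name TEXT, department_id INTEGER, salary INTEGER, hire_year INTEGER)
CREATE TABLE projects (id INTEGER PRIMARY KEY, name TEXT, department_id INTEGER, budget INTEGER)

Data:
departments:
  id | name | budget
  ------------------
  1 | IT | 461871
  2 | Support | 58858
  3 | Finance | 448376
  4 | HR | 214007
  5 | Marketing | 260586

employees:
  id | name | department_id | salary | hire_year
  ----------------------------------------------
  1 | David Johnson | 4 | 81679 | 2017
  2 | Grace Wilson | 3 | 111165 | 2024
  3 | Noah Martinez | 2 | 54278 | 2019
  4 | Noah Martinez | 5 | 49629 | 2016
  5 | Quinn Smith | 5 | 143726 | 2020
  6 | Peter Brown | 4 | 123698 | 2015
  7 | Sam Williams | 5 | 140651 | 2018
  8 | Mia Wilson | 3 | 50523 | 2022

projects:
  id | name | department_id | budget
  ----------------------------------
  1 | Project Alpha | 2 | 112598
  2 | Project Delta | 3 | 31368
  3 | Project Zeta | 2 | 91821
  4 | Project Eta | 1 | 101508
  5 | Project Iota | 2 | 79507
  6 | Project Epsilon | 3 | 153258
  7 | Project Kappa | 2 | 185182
SELECT department_id, AVG(budget) AS avg_budget FROM projects GROUP BY department_id HAVING AVG(budget) < 145963

Execution result:
department_id | avg_budget
1 | 101508.00
2 | 117277.00
3 | 92313.00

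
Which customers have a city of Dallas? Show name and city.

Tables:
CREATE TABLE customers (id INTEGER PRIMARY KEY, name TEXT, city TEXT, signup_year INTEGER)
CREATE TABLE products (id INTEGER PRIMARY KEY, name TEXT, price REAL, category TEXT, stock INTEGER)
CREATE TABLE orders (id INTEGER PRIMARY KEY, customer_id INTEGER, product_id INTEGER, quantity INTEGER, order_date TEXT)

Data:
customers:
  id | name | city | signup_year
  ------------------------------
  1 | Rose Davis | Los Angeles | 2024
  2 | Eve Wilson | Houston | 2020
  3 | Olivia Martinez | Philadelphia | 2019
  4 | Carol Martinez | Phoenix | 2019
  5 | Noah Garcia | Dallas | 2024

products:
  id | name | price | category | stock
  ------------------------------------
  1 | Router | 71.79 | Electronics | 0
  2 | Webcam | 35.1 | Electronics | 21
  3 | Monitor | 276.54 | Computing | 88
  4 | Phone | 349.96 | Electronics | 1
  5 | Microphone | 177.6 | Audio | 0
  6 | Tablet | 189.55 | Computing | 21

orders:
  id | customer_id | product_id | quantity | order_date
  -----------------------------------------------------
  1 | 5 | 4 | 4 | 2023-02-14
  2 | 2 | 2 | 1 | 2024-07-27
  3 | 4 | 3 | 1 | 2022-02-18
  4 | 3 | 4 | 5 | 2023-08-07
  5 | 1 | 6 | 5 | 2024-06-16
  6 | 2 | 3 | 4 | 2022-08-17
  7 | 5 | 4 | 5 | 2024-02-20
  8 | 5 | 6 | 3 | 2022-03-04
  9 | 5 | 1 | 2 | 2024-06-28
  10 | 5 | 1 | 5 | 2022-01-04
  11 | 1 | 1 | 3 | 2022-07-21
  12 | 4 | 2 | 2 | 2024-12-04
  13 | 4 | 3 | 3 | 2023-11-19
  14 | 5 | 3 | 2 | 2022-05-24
SELECT name, city FROM customers WHERE city = 'Dallas'

Execution result:
name | city
Noah Garcia | Dallas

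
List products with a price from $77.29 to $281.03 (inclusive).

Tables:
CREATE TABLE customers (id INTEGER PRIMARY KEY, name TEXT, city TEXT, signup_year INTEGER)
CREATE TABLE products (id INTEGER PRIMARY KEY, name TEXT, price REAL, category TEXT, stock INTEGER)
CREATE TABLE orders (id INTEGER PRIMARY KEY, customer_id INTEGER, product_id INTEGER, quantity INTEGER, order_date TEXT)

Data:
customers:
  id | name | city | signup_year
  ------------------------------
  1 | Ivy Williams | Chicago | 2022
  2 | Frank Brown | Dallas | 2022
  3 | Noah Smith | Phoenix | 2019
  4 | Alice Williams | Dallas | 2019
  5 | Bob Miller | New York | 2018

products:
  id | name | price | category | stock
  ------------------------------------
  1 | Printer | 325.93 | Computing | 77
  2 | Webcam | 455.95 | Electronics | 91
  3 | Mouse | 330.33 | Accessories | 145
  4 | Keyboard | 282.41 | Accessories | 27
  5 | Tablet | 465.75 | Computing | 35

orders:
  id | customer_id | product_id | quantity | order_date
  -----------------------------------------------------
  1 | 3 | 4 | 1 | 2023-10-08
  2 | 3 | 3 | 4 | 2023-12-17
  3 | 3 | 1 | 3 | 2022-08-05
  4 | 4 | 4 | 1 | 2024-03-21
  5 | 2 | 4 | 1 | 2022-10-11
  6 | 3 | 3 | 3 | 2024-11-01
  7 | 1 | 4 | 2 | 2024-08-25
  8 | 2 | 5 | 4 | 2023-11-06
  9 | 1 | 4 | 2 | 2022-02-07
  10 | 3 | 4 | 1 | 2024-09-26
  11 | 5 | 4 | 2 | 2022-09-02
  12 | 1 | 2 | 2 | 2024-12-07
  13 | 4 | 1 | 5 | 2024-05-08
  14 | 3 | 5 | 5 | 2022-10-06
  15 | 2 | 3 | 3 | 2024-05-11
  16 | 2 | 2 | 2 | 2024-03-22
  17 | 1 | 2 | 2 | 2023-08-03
SELECT name, price FROM products WHERE price BETWEEN 77.29 AND 281.03

Execution result:
(no rows)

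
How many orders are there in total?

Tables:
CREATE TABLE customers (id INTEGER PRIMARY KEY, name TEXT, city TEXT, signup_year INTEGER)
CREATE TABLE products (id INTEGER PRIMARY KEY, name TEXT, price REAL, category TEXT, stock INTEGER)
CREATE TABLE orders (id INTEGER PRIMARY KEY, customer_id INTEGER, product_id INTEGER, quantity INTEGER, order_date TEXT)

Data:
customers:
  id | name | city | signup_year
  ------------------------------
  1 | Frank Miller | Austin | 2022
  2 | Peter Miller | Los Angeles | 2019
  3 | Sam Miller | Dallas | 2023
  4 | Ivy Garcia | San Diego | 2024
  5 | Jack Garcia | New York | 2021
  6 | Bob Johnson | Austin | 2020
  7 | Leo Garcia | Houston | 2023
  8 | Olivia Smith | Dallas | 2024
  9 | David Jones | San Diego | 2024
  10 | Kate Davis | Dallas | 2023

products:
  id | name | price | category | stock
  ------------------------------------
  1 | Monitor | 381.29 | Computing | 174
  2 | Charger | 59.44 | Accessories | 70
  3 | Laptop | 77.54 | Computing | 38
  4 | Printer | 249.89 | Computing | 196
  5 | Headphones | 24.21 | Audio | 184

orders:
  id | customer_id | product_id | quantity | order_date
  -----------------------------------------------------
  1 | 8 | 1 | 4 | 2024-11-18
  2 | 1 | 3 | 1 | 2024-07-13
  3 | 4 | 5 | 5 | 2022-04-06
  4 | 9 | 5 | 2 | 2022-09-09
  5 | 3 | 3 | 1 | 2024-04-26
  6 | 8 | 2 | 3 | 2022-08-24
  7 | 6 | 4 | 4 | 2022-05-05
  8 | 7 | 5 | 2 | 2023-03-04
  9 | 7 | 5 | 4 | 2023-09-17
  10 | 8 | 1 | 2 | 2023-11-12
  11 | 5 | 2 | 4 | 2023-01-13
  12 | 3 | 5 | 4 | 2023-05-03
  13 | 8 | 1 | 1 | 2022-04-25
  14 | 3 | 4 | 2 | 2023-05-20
SELECT COUNT(*) FROM orders

Execution result:
14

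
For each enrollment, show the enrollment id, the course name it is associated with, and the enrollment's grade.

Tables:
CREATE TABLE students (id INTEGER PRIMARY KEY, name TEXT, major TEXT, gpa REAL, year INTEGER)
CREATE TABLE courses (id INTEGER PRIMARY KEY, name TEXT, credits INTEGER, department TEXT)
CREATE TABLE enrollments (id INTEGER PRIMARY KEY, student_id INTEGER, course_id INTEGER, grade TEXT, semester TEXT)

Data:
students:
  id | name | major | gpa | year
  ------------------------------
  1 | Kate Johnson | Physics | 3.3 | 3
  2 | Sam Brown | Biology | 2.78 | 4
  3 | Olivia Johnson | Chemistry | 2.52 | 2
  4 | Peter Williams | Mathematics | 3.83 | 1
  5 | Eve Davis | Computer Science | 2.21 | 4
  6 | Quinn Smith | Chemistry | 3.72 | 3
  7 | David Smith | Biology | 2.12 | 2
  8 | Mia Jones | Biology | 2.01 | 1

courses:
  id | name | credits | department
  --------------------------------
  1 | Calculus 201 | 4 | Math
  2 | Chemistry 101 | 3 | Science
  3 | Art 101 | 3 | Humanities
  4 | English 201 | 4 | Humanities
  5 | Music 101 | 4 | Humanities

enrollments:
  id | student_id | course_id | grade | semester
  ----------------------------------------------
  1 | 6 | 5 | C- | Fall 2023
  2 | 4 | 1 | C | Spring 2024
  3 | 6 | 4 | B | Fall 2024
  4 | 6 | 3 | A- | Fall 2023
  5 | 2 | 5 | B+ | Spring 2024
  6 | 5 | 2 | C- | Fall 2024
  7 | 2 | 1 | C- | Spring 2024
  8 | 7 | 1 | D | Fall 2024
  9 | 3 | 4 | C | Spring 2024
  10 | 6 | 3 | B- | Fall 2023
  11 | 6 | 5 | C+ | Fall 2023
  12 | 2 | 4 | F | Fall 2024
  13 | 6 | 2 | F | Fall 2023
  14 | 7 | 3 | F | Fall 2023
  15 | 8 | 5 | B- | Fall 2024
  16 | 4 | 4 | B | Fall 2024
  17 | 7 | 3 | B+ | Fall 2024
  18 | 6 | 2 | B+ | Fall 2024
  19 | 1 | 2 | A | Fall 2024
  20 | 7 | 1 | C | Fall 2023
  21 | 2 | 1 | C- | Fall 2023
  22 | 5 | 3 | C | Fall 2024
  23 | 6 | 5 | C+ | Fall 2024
SELECT c.id, p.name AS course, c.grade FROM enrollments c JOIN courses p ON c.course_id = p.id

Execution result:
id | course | grade
1 | Music 101 | C-
2 | Calculus 201 | C
3 | English 201 | B
4 | Art 101 | A-
5 | Music 101 | B+
6 | Chemistry 101 | C-
7 | Calculus 201 | C-
8 | Calculus 201 | D
9 | English 201 | C
10 | Art 101 | B-
11 | Music 101 | C+
12 | English 201 | F
13 | Chemistry 101 | F
14 | Art 101 | F
15 | Music 101 | B-
16 | English 201 | B
17 | Art 101 | B+
18 | Chemistry 101 | B+
19 | Chemistry 101 | A
20 | Calculus 201 | C
21 | Calculus 201 | C-
22 | Art 101 | C
23 | Music 101 | C+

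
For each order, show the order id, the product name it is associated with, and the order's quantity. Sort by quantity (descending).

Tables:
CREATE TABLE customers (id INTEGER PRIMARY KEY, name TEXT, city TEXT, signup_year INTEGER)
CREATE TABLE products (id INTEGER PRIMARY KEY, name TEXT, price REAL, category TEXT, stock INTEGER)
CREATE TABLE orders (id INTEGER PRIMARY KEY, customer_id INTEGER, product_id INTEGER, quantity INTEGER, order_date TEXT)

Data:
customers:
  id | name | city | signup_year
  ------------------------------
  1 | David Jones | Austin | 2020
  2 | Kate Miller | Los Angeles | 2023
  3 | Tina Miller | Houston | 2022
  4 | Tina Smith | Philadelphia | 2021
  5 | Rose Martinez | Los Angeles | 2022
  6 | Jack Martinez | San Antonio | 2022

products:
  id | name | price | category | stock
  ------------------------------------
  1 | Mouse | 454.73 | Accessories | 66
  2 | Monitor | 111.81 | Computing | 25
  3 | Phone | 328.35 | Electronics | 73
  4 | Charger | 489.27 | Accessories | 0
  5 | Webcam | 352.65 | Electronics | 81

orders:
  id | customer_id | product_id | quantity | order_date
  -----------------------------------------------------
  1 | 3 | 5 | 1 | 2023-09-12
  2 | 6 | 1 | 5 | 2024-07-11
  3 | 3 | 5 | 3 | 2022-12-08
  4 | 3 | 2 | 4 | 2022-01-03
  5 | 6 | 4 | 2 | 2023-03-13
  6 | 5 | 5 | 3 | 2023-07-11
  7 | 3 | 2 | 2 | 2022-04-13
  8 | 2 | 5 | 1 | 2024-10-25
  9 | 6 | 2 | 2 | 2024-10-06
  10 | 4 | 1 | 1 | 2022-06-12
SELECT c.id, p.name AS product, c.quantity FROM orders c JOIN products p ON c.product_id = p.id ORDER BY c.quantity DESC

Execution result:
id | product | quantity
2 | Mouse | 5
4 | Monitor | 4
3 | Webcam | 3
6 | Webcam | 3
5 | Charger | 2
7 | Monitor | 2
9 | Monitor | 2
1 | Webcam | 1
8 | Webcam | 1
10 | Mouse | 1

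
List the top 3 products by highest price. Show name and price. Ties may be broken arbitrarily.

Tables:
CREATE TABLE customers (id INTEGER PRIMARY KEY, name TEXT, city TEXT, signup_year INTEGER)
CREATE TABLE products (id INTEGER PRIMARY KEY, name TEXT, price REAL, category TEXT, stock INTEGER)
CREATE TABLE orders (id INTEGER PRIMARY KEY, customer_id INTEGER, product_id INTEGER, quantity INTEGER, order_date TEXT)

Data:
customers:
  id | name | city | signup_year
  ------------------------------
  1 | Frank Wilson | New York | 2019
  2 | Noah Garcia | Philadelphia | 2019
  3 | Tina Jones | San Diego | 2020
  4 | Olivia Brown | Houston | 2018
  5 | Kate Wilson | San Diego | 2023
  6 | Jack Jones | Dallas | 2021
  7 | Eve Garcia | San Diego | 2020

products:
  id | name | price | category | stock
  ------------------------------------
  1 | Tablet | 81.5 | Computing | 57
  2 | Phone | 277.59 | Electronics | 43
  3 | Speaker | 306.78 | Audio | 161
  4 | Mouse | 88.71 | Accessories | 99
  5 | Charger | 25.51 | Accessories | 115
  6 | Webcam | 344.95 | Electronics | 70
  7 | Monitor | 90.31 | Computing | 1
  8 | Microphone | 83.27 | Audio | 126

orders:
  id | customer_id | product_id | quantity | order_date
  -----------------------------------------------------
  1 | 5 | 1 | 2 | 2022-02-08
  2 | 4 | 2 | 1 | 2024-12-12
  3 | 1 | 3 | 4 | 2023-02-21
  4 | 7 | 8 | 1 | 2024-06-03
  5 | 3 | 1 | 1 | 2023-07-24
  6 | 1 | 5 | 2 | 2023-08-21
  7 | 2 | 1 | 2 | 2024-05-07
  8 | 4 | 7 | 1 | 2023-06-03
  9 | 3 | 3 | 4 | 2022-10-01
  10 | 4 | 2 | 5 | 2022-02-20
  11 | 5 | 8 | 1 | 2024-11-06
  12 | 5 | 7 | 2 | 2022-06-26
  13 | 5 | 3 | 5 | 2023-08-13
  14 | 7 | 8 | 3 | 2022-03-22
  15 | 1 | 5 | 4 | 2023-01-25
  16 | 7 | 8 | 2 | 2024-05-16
SELECT name, price FROM products ORDER BY price DESC LIMIT 3

Execution result:
name | price
Webcam | 344.95
Speaker | 306.78
Phone | 277.59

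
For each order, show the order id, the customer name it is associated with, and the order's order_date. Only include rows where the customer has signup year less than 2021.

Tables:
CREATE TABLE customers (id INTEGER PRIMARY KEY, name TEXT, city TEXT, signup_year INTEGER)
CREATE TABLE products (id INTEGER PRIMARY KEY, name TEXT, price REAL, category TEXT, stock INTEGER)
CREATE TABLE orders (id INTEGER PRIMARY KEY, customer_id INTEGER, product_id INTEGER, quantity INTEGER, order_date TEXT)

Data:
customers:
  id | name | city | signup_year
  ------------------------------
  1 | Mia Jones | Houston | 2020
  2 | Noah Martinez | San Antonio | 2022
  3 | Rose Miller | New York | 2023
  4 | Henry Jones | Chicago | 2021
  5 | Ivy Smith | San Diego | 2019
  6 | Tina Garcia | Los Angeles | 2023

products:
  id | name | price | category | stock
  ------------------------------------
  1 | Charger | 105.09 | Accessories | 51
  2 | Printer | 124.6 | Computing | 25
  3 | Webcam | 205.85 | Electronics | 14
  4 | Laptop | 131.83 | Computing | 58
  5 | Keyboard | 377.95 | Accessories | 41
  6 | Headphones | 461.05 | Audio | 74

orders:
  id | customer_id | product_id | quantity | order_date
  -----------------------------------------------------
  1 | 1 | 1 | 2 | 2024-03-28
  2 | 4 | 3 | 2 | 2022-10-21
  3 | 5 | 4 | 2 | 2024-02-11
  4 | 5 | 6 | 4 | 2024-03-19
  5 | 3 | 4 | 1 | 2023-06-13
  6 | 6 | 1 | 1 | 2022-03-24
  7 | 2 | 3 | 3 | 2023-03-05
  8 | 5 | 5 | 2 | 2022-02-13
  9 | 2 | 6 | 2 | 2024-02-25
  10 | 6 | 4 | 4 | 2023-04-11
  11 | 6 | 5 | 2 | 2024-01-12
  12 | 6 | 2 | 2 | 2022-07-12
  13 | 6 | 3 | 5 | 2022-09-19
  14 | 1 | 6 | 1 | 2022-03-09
SELECT c.id, p.name AS customer, c.order_date FROM orders c JOIN customers p ON c.customer_id = p.id WHERE p.signup_year < 2021

Execution result:
id | customer | order_date
1 | Mia Jones | 2024-03-28
3 | Ivy Smith | 2024-02-11
4 | Ivy Smith | 2024-03-19
8 | Ivy Smith | 2022-02-13
14 | Mia Jones | 2022-03-09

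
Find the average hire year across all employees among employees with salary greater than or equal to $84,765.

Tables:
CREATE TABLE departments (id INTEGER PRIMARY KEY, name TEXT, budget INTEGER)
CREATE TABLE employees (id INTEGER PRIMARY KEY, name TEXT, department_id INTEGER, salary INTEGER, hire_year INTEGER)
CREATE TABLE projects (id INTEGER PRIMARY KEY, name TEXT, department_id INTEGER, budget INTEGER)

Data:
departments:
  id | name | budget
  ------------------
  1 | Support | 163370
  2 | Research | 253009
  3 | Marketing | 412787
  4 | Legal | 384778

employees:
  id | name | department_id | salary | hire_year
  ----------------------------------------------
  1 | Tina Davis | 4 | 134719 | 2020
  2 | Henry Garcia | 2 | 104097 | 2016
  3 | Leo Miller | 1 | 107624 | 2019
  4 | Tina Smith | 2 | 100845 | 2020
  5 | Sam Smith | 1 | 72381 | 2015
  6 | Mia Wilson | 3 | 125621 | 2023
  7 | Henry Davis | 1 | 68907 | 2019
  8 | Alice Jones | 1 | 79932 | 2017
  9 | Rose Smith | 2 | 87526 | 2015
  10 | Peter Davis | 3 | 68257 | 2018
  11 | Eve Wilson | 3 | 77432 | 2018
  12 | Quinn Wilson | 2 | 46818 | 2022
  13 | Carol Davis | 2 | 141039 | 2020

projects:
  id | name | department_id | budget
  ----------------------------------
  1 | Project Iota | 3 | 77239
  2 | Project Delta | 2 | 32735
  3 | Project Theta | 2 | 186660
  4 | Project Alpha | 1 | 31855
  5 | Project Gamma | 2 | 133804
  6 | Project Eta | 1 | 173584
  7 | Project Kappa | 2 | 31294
SELECT AVG(hire_year) FROM employees WHERE salary >= 84765

Execution result:
2019.00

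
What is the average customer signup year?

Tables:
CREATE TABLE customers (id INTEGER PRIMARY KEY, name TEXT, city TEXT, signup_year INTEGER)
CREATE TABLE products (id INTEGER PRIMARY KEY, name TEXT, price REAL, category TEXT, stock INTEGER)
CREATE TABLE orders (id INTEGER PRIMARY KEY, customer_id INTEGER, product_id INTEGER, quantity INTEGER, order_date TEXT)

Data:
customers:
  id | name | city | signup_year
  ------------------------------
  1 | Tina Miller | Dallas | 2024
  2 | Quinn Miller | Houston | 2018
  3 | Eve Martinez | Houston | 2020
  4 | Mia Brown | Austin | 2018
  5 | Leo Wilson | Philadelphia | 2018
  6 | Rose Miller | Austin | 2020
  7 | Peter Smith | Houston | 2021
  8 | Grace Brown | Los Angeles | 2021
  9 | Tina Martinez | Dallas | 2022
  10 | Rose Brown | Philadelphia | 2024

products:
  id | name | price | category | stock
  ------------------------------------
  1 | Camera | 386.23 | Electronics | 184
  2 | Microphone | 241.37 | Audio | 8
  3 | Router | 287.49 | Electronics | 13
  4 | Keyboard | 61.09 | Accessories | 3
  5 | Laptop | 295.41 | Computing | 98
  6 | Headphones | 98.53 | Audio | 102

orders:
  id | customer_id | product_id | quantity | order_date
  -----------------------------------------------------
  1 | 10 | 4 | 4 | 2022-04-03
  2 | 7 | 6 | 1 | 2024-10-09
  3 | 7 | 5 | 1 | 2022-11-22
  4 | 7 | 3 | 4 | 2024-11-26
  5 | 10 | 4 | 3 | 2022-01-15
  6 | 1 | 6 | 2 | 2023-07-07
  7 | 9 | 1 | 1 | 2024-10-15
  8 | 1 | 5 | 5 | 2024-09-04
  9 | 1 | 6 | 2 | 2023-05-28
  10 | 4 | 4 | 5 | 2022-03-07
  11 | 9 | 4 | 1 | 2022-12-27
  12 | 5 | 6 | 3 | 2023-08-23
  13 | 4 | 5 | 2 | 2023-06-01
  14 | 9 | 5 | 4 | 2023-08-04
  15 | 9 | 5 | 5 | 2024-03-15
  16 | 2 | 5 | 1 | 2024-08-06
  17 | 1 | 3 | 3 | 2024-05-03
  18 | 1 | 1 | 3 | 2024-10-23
SELECT AVG(signup_year) FROM customers

Execution result:
2020.60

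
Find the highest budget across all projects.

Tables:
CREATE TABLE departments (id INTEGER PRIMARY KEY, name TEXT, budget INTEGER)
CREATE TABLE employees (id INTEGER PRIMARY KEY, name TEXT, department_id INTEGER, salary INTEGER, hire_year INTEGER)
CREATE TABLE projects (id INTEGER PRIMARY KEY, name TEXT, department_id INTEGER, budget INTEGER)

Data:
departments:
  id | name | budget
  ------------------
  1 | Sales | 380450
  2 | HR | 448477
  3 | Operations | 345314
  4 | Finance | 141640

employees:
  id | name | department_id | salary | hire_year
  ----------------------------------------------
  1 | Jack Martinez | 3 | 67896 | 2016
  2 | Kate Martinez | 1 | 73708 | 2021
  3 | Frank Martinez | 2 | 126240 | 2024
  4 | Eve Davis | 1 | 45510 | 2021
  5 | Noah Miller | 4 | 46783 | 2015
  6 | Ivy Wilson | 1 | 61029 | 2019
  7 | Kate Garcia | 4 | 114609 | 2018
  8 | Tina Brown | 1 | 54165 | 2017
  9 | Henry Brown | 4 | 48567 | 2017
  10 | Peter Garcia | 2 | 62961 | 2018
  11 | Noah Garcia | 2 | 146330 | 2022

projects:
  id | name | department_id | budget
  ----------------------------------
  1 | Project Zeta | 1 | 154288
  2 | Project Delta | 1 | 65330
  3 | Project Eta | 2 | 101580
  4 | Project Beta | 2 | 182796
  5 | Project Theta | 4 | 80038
SELECT MAX(budget) FROM projects

Execution result:
182796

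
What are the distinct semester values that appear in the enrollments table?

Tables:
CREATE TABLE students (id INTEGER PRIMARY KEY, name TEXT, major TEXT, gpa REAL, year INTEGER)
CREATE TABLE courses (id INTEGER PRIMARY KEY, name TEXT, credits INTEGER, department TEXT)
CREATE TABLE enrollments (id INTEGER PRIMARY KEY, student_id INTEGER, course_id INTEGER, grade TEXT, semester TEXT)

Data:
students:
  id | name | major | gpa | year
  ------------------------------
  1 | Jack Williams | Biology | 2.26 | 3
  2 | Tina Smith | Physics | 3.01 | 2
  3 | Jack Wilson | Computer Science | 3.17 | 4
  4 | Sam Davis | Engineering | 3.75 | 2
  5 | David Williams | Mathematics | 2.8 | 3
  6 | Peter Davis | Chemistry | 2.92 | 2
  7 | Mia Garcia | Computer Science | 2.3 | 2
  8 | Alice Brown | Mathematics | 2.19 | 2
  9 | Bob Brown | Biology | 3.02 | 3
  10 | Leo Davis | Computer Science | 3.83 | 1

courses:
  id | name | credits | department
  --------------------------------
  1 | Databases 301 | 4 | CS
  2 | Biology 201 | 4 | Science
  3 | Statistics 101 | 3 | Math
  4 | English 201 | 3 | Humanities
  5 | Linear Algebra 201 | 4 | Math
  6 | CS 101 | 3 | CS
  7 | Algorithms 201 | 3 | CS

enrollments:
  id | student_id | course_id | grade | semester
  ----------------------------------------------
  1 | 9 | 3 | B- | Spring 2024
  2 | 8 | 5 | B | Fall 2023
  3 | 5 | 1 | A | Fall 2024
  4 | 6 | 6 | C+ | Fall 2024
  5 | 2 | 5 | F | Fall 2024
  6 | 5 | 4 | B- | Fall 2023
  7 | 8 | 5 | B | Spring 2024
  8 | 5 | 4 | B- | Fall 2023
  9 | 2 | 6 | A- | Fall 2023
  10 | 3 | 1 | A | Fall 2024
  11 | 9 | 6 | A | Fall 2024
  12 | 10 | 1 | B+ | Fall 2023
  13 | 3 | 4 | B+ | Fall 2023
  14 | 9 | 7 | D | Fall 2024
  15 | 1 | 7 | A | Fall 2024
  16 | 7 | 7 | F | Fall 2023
SELECT DISTINCT semester FROM enrollments

Execution result:
semester
Spring 2024
Fall 2023
Fall 2024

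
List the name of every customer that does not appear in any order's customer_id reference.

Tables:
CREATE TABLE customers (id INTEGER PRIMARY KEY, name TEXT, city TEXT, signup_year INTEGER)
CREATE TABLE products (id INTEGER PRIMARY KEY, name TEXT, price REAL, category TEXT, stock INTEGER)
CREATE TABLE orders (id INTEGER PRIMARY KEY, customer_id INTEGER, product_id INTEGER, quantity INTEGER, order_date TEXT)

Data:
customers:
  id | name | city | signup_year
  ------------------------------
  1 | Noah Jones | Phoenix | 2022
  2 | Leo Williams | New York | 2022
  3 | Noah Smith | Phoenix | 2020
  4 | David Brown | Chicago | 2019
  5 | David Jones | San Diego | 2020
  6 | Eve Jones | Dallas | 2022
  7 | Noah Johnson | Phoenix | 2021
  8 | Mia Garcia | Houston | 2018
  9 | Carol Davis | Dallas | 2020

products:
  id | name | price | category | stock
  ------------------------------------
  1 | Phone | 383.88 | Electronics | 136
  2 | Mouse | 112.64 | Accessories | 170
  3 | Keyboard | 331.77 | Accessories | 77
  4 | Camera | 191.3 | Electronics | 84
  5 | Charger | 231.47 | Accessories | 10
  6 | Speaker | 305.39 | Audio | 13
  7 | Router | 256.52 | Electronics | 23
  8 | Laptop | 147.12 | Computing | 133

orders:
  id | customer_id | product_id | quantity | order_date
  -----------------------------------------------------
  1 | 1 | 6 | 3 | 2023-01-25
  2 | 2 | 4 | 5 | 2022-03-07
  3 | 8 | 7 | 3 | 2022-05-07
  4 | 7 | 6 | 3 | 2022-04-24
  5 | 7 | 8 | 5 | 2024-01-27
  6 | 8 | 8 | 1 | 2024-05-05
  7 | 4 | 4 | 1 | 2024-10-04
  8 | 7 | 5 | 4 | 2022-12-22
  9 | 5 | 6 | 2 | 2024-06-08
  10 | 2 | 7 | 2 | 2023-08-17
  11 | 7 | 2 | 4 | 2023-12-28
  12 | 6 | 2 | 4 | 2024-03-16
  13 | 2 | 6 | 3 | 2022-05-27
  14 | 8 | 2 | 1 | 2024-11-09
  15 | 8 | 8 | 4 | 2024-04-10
SELECT p.name FROM customers p LEFT JOIN orders c ON c.customer_id = p.id WHERE c.id IS NULL

Execution result:
name
Noah Smith
Carol Davis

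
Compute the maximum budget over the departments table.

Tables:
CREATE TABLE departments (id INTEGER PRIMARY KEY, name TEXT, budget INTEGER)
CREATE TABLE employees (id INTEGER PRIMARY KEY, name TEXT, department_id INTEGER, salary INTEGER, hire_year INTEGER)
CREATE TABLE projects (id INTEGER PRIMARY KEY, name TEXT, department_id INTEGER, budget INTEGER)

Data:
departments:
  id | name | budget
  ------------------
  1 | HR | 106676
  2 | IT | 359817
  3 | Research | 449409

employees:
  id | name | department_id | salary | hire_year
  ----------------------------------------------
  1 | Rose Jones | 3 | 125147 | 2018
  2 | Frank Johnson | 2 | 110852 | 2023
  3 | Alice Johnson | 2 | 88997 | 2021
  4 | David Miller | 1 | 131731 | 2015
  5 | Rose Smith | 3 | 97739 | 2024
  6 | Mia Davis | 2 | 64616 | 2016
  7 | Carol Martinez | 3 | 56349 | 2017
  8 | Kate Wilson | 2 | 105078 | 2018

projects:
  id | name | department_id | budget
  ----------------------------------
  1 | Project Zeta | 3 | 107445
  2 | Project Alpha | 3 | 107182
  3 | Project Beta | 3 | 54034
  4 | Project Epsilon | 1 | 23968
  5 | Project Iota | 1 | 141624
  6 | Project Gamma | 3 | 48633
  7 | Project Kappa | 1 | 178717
SELECT MAX(budget) FROM departments

Execution result:
449409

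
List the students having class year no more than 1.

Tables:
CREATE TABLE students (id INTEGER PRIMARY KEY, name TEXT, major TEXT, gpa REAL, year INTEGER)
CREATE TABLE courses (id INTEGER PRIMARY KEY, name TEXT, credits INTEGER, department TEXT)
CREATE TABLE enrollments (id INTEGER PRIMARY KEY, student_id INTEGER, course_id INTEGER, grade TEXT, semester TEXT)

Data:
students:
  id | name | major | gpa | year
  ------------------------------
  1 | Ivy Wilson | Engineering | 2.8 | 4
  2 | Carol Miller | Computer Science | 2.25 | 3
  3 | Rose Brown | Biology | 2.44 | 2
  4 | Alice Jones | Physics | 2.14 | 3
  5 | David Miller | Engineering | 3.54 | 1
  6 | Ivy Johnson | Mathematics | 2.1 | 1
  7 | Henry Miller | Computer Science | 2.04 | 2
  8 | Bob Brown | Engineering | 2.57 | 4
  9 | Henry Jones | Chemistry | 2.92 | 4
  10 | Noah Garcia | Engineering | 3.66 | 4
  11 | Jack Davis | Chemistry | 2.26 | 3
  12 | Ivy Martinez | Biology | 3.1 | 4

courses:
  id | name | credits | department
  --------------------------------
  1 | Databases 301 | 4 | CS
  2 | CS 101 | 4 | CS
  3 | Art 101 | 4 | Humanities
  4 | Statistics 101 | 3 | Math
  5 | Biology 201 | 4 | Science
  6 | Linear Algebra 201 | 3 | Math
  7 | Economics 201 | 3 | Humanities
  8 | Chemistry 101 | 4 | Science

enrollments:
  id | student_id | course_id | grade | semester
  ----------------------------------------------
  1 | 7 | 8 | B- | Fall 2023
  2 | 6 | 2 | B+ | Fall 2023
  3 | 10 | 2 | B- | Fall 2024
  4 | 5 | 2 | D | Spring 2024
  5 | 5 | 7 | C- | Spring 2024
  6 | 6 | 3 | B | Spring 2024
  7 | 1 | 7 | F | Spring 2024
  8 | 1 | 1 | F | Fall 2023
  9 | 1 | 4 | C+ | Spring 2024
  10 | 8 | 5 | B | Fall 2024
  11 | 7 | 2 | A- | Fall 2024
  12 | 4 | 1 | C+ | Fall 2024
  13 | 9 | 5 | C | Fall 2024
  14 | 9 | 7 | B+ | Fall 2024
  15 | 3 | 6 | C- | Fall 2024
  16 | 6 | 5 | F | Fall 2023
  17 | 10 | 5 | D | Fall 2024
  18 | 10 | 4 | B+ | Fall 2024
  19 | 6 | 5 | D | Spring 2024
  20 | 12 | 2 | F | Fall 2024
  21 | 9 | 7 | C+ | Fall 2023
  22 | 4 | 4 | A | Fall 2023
SELECT name, year FROM students WHERE year <= 1

Execution result:
name | year
David Miller | 1
Ivy Johnson | 1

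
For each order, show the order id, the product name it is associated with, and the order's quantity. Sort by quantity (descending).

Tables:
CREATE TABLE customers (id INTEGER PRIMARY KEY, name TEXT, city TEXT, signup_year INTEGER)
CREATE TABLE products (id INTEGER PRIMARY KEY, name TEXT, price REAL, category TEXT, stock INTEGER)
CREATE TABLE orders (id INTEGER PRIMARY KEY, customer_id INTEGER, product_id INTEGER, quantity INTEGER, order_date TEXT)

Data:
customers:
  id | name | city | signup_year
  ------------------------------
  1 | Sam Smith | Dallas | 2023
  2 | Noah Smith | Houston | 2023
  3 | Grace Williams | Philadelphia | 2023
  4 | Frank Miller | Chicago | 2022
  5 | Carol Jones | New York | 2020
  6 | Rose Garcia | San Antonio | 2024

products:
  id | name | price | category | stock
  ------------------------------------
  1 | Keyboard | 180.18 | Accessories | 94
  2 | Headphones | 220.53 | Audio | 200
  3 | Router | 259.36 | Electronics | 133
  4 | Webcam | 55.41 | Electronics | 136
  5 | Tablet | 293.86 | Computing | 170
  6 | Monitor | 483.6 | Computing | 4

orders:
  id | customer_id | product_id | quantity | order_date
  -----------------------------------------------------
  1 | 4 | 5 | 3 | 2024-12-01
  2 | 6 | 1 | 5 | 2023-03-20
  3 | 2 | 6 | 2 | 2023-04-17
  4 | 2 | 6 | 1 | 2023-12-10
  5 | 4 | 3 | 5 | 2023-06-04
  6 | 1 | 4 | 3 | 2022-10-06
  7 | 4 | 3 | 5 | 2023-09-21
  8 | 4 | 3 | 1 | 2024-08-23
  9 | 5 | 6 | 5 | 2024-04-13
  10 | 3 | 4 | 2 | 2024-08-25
SELECT c.id, p.name AS product, c.quantity FROM orders c JOIN products p ON c.product_id = p.id ORDER BY c.quantity DESC

Execution result:
id | product | quantity
2 | Keyboard | 5
5 | Router | 5
7 | Router | 5
9 | Monitor | 5
1 | Tablet | 3
6 | Webcam | 3
3 | Monitor | 2
10 | Webcam | 2
4 | Monitor | 1
8 | Router | 1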